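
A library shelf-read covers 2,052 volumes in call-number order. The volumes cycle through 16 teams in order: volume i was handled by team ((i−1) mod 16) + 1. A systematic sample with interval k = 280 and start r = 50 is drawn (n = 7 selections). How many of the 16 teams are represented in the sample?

2

Consecutive selections differ by k = 280, so their team numbers differ by 280 mod 16 = 8.
gcd(280, 16) = 8, so the sample visits 16/8 = 2 distinct residues mod 16.
Start 50 is team 2; the teams hit are 2, 10.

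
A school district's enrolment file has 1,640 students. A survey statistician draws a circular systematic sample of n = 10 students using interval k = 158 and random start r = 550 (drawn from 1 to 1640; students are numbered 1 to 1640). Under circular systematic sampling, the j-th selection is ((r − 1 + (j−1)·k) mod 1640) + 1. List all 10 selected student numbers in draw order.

Selection 1: 550
Selection 2: 550 + 158 = 708
Selection 3: 708 + 158 = 866
Selection 4: 866 + 158 = 1024
Selection 5: 1024 + 158 = 1182
Selection 6: 1182 + 158 = 1340
Selection 7: 1340 + 158 = 1498
Selection 8: 1498 + 158 = 1656 → 1656 − 1640 = 16
Selection 9: 16 + 158 = 174
Selection 10: 174 + 158 = 332

550, 708, 866, 1024, 1182, 1340, 1498, 16, 174, 332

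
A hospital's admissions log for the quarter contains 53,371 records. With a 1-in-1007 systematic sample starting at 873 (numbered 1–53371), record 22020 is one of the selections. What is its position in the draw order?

22

k = 1007
position = (22020 − 873)/1007 + 1 = 21147/1007 + 1 = 21 + 1 = 22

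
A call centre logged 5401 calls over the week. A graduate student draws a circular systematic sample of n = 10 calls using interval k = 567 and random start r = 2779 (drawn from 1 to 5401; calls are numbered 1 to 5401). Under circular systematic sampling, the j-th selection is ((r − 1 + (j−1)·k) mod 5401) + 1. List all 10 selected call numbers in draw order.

Selection 1: 2779
Selection 2: 2779 + 567 = 3346
Selection 3: 3346 + 567 = 3913
Selection 4: 3913 + 567 = 4480
Selection 5: 4480 + 567 = 5047
Selection 6: 5047 + 567 = 5614 → 5614 − 5401 = 213
Selection 7: 213 + 567 = 780
Selection 8: 780 + 567 = 1347
Selection 9: 1347 + 567 = 1914
Selection 10: 1914 + 567 = 2481

2779, 3346, 3913, 4480, 5047, 213, 780, 1347, 1914, 2481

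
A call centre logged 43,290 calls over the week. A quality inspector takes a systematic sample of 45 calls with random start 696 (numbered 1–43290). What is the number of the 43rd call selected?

k = 43290/45 = 962
43rd selection = r + (43−1)·k = 696 + 42×962 = 696 + 40404 = 41100

41100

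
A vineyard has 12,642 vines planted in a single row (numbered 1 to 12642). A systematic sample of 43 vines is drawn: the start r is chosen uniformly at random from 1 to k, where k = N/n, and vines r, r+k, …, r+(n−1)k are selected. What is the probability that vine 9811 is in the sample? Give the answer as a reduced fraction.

k = 12642/43 = 294.
Vine 9811 is selected iff r ≡ 9811 (mod 294); exactly one such r in {1,…,294}.
Inclusion probability = 1/294.

1/294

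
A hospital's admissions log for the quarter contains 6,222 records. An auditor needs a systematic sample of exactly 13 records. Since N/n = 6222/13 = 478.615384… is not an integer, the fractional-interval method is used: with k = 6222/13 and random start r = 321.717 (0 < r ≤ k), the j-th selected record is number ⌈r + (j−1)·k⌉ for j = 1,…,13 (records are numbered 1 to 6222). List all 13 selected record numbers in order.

j=1: r + 0k = 321.717 → ⌈·⌉ = 322
j=2: r + 1k = 800.332384… → ⌈·⌉ = 801
j=3: r + 2k = 1278.947769… → ⌈·⌉ = 1279
j=4: r + 3k = 1757.563153… → ⌈·⌉ = 1758
j=5: r + 4k = 2236.178538… → ⌈·⌉ = 2237
j=6: r + 5k = 2714.793923… → ⌈·⌉ = 2715
j=7: r + 6k = 3193.409307… → ⌈·⌉ = 3194
j=8: r + 7k = 3672.024692… → ⌈·⌉ = 3673
j=9: r + 8k = 4150.640076… → ⌈·⌉ = 4151
j=10: r + 9k = 4629.255461… → ⌈·⌉ = 4630
j=11: r + 10k = 5107.870846… → ⌈·⌉ = 5108
j=12: r + 11k = 5586.486230… → ⌈·⌉ = 5587
j=13: r + 12k = 6065.101615… → ⌈·⌉ = 6066

322, 801, 1279, 1758, 2237, 2715, 3194, 3673, 4151, 4630, 5108, 5587, 6066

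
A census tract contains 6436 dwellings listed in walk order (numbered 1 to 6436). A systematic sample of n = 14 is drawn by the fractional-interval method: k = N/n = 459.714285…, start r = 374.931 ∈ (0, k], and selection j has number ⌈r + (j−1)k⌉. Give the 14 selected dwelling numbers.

j=1: r + 0k = 374.931 → ⌈·⌉ = 375
j=2: r + 1k = 834.645285… → ⌈·⌉ = 835
j=3: r + 2k = 1294.359571… → ⌈·⌉ = 1295
j=4: r + 3k = 1754.073857… → ⌈·⌉ = 1755
j=5: r + 4k = 2213.788142… → ⌈·⌉ = 2214
j=6: r + 5k = 2673.502428… → ⌈·⌉ = 2674
j=7: r + 6k = 3133.216714… → ⌈·⌉ = 3134
j=8: r + 7k = 3592.931 → ⌈·⌉ = 3593
j=9: r + 8k = 4052.645285… → ⌈·⌉ = 4053
j=10: r + 9k = 4512.359571… → ⌈·⌉ = 4513
j=11: r + 10k = 4972.073857… → ⌈·⌉ = 4973
j=12: r + 11k = 5431.788142… → ⌈·⌉ = 5432
j=13: r + 12k = 5891.502428… → ⌈·⌉ = 5892
j=14: r + 13k = 6351.216714… → ⌈·⌉ = 6352

375, 835, 1295, 1755, 2214, 2674, 3134, 3593, 4053, 4513, 4973, 5432, 5892, 6352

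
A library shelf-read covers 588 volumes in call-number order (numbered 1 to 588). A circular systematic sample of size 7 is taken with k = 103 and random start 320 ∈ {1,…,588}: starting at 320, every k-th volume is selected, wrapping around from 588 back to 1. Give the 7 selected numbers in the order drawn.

320, 423, 526, 41, 144, 247, 350

Selection 1: 320
Selection 2: 320 + 103 = 423
Selection 3: 423 + 103 = 526
Selection 4: 526 + 103 = 629 → 629 − 588 = 41
Selection 5: 41 + 103 = 144
Selection 6: 144 + 103 = 247
Selection 7: 247 + 103 = 350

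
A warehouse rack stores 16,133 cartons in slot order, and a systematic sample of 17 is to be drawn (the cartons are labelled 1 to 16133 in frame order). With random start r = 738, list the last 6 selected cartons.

11177, 12126, 13075, 14024, 14973, 15922

k = N/n = 16133/17 = 949
12th selection = 738 + 11×949 = 11177
13th: 11177 + 949 = 12126
14th: 12126 + 949 = 13075
15th: 13075 + 949 = 14024
16th: 14024 + 949 = 14973
17th: 14973 + 949 = 15922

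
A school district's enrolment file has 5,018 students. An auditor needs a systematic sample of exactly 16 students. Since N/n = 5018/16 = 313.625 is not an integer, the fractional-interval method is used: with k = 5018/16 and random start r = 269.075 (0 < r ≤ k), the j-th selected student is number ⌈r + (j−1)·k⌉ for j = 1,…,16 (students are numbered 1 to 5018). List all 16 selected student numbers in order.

270, 583, 897, 1210, 1524, 1838, 2151, 2465, 2779, 3092, 3406, 3719, 4033, 4347, 4660, 4974

j=1: r + 0k = 269.075 → ⌈·⌉ = 270
j=2: r + 1k = 582.7 → ⌈·⌉ = 583
j=3: r + 2k = 896.325 → ⌈·⌉ = 897
j=4: r + 3k = 1209.95 → ⌈·⌉ = 1210
j=5: r + 4k = 1523.575 → ⌈·⌉ = 1524
j=6: r + 5k = 1837.2 → ⌈·⌉ = 1838
j=7: r + 6k = 2150.825 → ⌈·⌉ = 2151
j=8: r + 7k = 2464.45 → ⌈·⌉ = 2465
j=9: r + 8k = 2778.075 → ⌈·⌉ = 2779
j=10: r + 9k = 3091.7 → ⌈·⌉ = 3092
j=11: r + 10k = 3405.325 → ⌈·⌉ = 3406
j=12: r + 11k = 3718.95 → ⌈·⌉ = 3719
j=13: r + 12k = 4032.575 → ⌈·⌉ = 4033
j=14: r + 13k = 4346.2 → ⌈·⌉ = 4347
j=15: r + 14k = 4659.825 → ⌈·⌉ = 4660
j=16: r + 15k = 4973.45 → ⌈·⌉ = 4974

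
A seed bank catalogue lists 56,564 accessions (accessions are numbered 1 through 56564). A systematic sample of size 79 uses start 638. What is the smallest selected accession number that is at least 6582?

k = 56564/79 = 716
Steps past start: ⌈(6582 − 638)/716⌉ = ⌈5944/716⌉ = 9
Selected accession: 638 + 9×716 = 7082

7082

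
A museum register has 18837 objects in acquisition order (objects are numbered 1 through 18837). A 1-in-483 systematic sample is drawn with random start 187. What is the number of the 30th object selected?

k = 483
30th selection = r + (30−1)·k = 187 + 29×483 = 187 + 14007 = 14194

14194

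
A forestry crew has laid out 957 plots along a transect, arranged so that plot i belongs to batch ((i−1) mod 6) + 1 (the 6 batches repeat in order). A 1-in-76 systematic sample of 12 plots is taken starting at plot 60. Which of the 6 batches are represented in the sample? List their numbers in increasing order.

2, 4, 6

Consecutive selections differ by k = 76, so their batch numbers differ by 76 mod 6 = 4.
gcd(76, 6) = 2, so the sample visits 6/2 = 3 distinct residues mod 6.
Start 60 is batch 6; the batches hit are 2, 4, 6.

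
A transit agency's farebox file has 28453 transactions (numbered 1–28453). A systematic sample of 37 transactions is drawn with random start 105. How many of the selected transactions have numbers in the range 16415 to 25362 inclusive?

11

k = 28453/37 = 769
First selection ≥ 16415: 105 + ⌈(16415−105)/769⌉·769 = 105 + 22×769 = 17023
Last selection ≤ 25362: 105 + ⌊(25362−105)/769⌋·769 = 105 + 32×769 = 24713
Count = 32 − 22 + 1 = 11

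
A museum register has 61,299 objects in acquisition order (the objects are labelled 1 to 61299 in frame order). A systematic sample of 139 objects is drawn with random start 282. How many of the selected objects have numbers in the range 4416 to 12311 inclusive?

k = 61299/139 = 441
First selection ≥ 4416: 282 + ⌈(4416−282)/441⌉·441 = 282 + 10×441 = 4692
Last selection ≤ 12311: 282 + ⌊(12311−282)/441⌋·441 = 282 + 27×441 = 12189
Count = 27 − 10 + 1 = 18

18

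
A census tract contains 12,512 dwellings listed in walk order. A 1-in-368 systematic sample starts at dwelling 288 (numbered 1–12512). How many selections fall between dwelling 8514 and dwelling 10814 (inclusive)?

k = 368
First selection ≥ 8514: 288 + ⌈(8514−288)/368⌉·368 = 288 + 23×368 = 8752
Last selection ≤ 10814: 288 + ⌊(10814−288)/368⌋·368 = 288 + 28×368 = 10592
Count = 28 − 23 + 1 = 6

6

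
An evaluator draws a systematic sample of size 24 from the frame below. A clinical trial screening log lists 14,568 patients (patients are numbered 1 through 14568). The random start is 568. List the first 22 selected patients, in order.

k = N/n = 14568/24 = 607
patient 1: 568
patient 2: 568 + 607 = 1175
patient 3: 1175 + 607 = 1782
patient 4: 1782 + 607 = 2389
patient 5: 2389 + 607 = 2996
patient 6: 2996 + 607 = 3603
patient 7: 3603 + 607 = 4210
patient 8: 4210 + 607 = 4817
patient 9: 4817 + 607 = 5424
patient 10: 5424 + 607 = 6031
patient 11: 6031 + 607 = 6638
patient 12: 6638 + 607 = 7245
patient 13: 7245 + 607 = 7852
patient 14: 7852 + 607 = 8459
patient 15: 8459 + 607 = 9066
patient 16: 9066 + 607 = 9673
patient 17: 9673 + 607 = 10280
patient 18: 10280 + 607 = 10887
patient 19: 10887 + 607 = 11494
patient 20: 11494 + 607 = 12101
patient 21: 12101 + 607 = 12708
patient 22: 12708 + 607 = 13315

568, 1175, 1782, 2389, 2996, 3603, 4210, 4817, 5424, 6031, 6638, 7245, 7852, 8459, 9066, 9673, 10280, 10887, 11494, 12101, 12708, 13315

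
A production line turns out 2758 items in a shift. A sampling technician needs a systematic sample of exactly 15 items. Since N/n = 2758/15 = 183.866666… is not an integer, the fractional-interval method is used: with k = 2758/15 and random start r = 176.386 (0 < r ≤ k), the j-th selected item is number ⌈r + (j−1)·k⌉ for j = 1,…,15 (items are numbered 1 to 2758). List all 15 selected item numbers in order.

177, 361, 545, 728, 912, 1096, 1280, 1464, 1648, 1832, 2016, 2199, 2383, 2567, 2751

j=1: r + 0k = 176.386 → ⌈·⌉ = 177
j=2: r + 1k = 360.252666… → ⌈·⌉ = 361
j=3: r + 2k = 544.119333… → ⌈·⌉ = 545
j=4: r + 3k = 727.986 → ⌈·⌉ = 728
j=5: r + 4k = 911.852666… → ⌈·⌉ = 912
j=6: r + 5k = 1095.719333… → ⌈·⌉ = 1096
j=7: r + 6k = 1279.586 → ⌈·⌉ = 1280
j=8: r + 7k = 1463.452666… → ⌈·⌉ = 1464
j=9: r + 8k = 1647.319333… → ⌈·⌉ = 1648
j=10: r + 9k = 1831.186 → ⌈·⌉ = 1832
j=11: r + 10k = 2015.052666… → ⌈·⌉ = 2016
j=12: r + 11k = 2198.919333… → ⌈·⌉ = 2199
j=13: r + 12k = 2382.786 → ⌈·⌉ = 2383
j=14: r + 13k = 2566.652666… → ⌈·⌉ = 2567
j=15: r + 14k = 2750.519333… → ⌈·⌉ = 2751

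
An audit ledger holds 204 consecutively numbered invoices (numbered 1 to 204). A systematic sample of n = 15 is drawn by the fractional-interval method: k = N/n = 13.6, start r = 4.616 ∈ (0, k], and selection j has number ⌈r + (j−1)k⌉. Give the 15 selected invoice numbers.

5, 19, 32, 46, 60, 73, 87, 100, 114, 128, 141, 155, 168, 182, 196

j=1: r + 0k = 4.616 → ⌈·⌉ = 5
j=2: r + 1k = 18.216 → ⌈·⌉ = 19
j=3: r + 2k = 31.816 → ⌈·⌉ = 32
j=4: r + 3k = 45.416 → ⌈·⌉ = 46
j=5: r + 4k = 59.016 → ⌈·⌉ = 60
j=6: r + 5k = 72.616 → ⌈·⌉ = 73
j=7: r + 6k = 86.216 → ⌈·⌉ = 87
j=8: r + 7k = 99.816 → ⌈·⌉ = 100
j=9: r + 8k = 113.416 → ⌈·⌉ = 114
j=10: r + 9k = 127.016 → ⌈·⌉ = 128
j=11: r + 10k = 140.616 → ⌈·⌉ = 141
j=12: r + 11k = 154.216 → ⌈·⌉ = 155
j=13: r + 12k = 167.816 → ⌈·⌉ = 168
j=14: r + 13k = 181.416 → ⌈·⌉ = 182
j=15: r + 14k = 195.016 → ⌈·⌉ = 196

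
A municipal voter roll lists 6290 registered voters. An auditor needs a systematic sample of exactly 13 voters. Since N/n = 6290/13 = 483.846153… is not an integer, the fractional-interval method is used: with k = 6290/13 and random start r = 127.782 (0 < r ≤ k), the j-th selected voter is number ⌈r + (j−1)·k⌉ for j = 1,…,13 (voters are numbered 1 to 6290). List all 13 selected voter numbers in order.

128, 612, 1096, 1580, 2064, 2548, 3031, 3515, 3999, 4483, 4967, 5451, 5934

j=1: r + 0k = 127.782 → ⌈·⌉ = 128
j=2: r + 1k = 611.628153… → ⌈·⌉ = 612
j=3: r + 2k = 1095.474307… → ⌈·⌉ = 1096
j=4: r + 3k = 1579.320461… → ⌈·⌉ = 1580
j=5: r + 4k = 2063.166615… → ⌈·⌉ = 2064
j=6: r + 5k = 2547.012769… → ⌈·⌉ = 2548
j=7: r + 6k = 3030.858923… → ⌈·⌉ = 3031
j=8: r + 7k = 3514.705076… → ⌈·⌉ = 3515
j=9: r + 8k = 3998.551230… → ⌈·⌉ = 3999
j=10: r + 9k = 4482.397384… → ⌈·⌉ = 4483
j=11: r + 10k = 4966.243538… → ⌈·⌉ = 4967
j=12: r + 11k = 5450.089692… → ⌈·⌉ = 5451
j=13: r + 12k = 5933.935846… → ⌈·⌉ = 5934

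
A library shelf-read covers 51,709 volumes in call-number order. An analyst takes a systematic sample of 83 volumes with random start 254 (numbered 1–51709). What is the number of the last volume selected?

k = 51709/83 = 623
83rd selection = r + (83−1)·k = 254 + 82×623 = 254 + 51086 = 51340

51340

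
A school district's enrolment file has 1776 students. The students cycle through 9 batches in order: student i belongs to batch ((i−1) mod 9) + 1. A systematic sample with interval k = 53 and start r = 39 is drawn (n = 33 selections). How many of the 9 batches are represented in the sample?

Consecutive selections differ by k = 53, so their batch numbers differ by 53 mod 9 = 8.
gcd(53, 9) = 1, so the sample visits 9/1 = 9 distinct residues mod 9.
Start 39 is batch 3; the batches hit are 1, 2, 3, 4, 5, 6, 7, 8, 9.

9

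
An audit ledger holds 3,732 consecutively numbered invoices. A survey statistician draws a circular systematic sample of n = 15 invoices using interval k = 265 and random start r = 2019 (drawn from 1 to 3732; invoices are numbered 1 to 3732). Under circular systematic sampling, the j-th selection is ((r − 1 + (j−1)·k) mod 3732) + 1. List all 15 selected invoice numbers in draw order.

2019, 2284, 2549, 2814, 3079, 3344, 3609, 142, 407, 672, 937, 1202, 1467, 1732, 1997

Selection 1: 2019
Selection 2: 2019 + 265 = 2284
Selection 3: 2284 + 265 = 2549
Selection 4: 2549 + 265 = 2814
Selection 5: 2814 + 265 = 3079
Selection 6: 3079 + 265 = 3344
Selection 7: 3344 + 265 = 3609
Selection 8: 3609 + 265 = 3874 → 3874 − 3732 = 142
Selection 9: 142 + 265 = 407
Selection 10: 407 + 265 = 672
Selection 11: 672 + 265 = 937
Selection 12: 937 + 265 = 1202
Selection 13: 1202 + 265 = 1467
Selection 14: 1467 + 265 = 1732
Selection 15: 1732 + 265 = 1997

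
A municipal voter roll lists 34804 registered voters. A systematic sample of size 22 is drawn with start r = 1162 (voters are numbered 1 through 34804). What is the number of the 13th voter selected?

20146

k = 34804/22 = 1582
13th selection = r + (13−1)·k = 1162 + 12×1582 = 1162 + 18984 = 20146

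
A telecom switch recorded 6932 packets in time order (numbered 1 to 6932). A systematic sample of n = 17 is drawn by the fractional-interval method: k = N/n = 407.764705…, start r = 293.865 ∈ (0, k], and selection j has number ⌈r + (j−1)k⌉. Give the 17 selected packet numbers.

j=1: r + 0k = 293.865 → ⌈·⌉ = 294
j=2: r + 1k = 701.629705… → ⌈·⌉ = 702
j=3: r + 2k = 1109.394411… → ⌈·⌉ = 1110
j=4: r + 3k = 1517.159117… → ⌈·⌉ = 1518
j=5: r + 4k = 1924.923823… → ⌈·⌉ = 1925
j=6: r + 5k = 2332.688529… → ⌈·⌉ = 2333
j=7: r + 6k = 2740.453235… → ⌈·⌉ = 2741
j=8: r + 7k = 3148.217941… → ⌈·⌉ = 3149
j=9: r + 8k = 3555.982647… → ⌈·⌉ = 3556
j=10: r + 9k = 3963.747352… → ⌈·⌉ = 3964
j=11: r + 10k = 4371.512058… → ⌈·⌉ = 4372
j=12: r + 11k = 4779.276764… → ⌈·⌉ = 4780
j=13: r + 12k = 5187.041470… → ⌈·⌉ = 5188
j=14: r + 13k = 5594.806176… → ⌈·⌉ = 5595
j=15: r + 14k = 6002.570882… → ⌈·⌉ = 6003
j=16: r + 15k = 6410.335588… → ⌈·⌉ = 6411
j=17: r + 16k = 6818.100294… → ⌈·⌉ = 6819

294, 702, 1110, 1518, 1925, 2333, 2741, 3149, 3556, 3964, 4372, 4780, 5188, 5595, 6003, 6411, 6819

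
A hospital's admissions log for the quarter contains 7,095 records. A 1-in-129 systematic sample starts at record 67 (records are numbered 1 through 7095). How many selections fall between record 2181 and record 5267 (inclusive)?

24

k = 129
First selection ≥ 2181: 67 + ⌈(2181−67)/129⌉·129 = 67 + 17×129 = 2260
Last selection ≤ 5267: 67 + ⌊(5267−67)/129⌋·129 = 67 + 40×129 = 5227
Count = 40 − 17 + 1 = 24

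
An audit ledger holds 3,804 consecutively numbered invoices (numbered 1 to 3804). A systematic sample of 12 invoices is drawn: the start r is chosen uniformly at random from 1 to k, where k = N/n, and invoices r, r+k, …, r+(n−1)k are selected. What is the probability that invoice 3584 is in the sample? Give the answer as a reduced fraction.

k = 3804/12 = 317.
Invoice 3584 is selected iff r ≡ 3584 (mod 317); exactly one such r in {1,…,317}.
Inclusion probability = 1/317.

1/317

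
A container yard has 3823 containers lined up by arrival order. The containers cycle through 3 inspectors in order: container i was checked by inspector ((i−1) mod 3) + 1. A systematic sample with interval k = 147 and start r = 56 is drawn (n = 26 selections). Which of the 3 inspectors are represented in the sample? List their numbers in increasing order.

Consecutive selections differ by k = 147, so their inspector numbers differ by 147 mod 3 = 0.
gcd(147, 3) = 3, so the sample visits 3/3 = 1 distinct residues mod 3.
Start 56 is inspector 2; the inspectors hit are 2.

2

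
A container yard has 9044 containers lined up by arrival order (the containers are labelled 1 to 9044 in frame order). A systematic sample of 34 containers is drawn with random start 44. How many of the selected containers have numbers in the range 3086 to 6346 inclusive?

k = 9044/34 = 266
First selection ≥ 3086: 44 + ⌈(3086−44)/266⌉·266 = 44 + 12×266 = 3236
Last selection ≤ 6346: 44 + ⌊(6346−44)/266⌋·266 = 44 + 23×266 = 6162
Count = 23 − 12 + 1 = 12

12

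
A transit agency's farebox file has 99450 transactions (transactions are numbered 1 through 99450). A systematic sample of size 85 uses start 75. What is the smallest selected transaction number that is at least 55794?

k = 99450/85 = 1170
Steps past start: ⌈(55794 − 75)/1170⌉ = ⌈55719/1170⌉ = 48
Selected transaction: 75 + 48×1170 = 56235

56235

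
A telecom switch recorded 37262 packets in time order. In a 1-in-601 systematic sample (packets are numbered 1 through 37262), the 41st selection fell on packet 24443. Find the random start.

403

k = 601
r = 24443 − (41−1)×601 = 24443 − 24040 = 403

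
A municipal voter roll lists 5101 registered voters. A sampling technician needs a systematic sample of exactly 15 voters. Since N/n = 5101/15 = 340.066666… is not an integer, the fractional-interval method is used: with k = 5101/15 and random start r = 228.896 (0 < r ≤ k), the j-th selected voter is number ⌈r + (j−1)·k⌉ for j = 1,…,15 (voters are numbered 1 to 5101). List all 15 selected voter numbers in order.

j=1: r + 0k = 228.896 → ⌈·⌉ = 229
j=2: r + 1k = 568.962666… → ⌈·⌉ = 569
j=3: r + 2k = 909.029333… → ⌈·⌉ = 910
j=4: r + 3k = 1249.096 → ⌈·⌉ = 1250
j=5: r + 4k = 1589.162666… → ⌈·⌉ = 1590
j=6: r + 5k = 1929.229333… → ⌈·⌉ = 1930
j=7: r + 6k = 2269.296 → ⌈·⌉ = 2270
j=8: r + 7k = 2609.362666… → ⌈·⌉ = 2610
j=9: r + 8k = 2949.429333… → ⌈·⌉ = 2950
j=10: r + 9k = 3289.496 → ⌈·⌉ = 3290
j=11: r + 10k = 3629.562666… → ⌈·⌉ = 3630
j=12: r + 11k = 3969.629333… → ⌈·⌉ = 3970
j=13: r + 12k = 4309.696 → ⌈·⌉ = 4310
j=14: r + 13k = 4649.762666… → ⌈·⌉ = 4650
j=15: r + 14k = 4989.829333… → ⌈·⌉ = 4990

229, 569, 910, 1250, 1590, 1930, 2270, 2610, 2950, 3290, 3630, 3970, 4310, 4650, 4990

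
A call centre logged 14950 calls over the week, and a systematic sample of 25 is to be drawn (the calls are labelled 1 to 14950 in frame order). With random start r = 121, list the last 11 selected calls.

8493, 9091, 9689, 10287, 10885, 11483, 12081, 12679, 13277, 13875, 14473

k = N/n = 14950/25 = 598
15th selection = 121 + 14×598 = 8493
16th: 8493 + 598 = 9091
17th: 9091 + 598 = 9689
18th: 9689 + 598 = 10287
19th: 10287 + 598 = 10885
20th: 10885 + 598 = 11483
21st: 11483 + 598 = 12081
22nd: 12081 + 598 = 12679
23rd: 12679 + 598 = 13277
24th: 13277 + 598 = 13875
25th: 13875 + 598 = 14473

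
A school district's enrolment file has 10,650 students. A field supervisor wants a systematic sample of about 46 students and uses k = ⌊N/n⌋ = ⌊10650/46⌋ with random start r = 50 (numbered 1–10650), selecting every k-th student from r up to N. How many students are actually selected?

46

k = ⌊10650/46⌋ = 231
Achieved size = ⌊(10650 − 50)/231⌋ + 1 = ⌊10600/231⌋ + 1 = 45 + 1 = 46
(last selection: 50 + 45×231 = 10445 ≤ 10650; next would be 10676 > 10650)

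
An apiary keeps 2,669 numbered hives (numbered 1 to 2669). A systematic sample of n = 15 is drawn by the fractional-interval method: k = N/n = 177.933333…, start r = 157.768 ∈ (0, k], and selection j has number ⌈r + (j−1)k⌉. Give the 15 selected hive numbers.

j=1: r + 0k = 157.768 → ⌈·⌉ = 158
j=2: r + 1k = 335.701333… → ⌈·⌉ = 336
j=3: r + 2k = 513.634666… → ⌈·⌉ = 514
j=4: r + 3k = 691.568 → ⌈·⌉ = 692
j=5: r + 4k = 869.501333… → ⌈·⌉ = 870
j=6: r + 5k = 1047.434666… → ⌈·⌉ = 1048
j=7: r + 6k = 1225.368 → ⌈·⌉ = 1226
j=8: r + 7k = 1403.301333… → ⌈·⌉ = 1404
j=9: r + 8k = 1581.234666… → ⌈·⌉ = 1582
j=10: r + 9k = 1759.168 → ⌈·⌉ = 1760
j=11: r + 10k = 1937.101333… → ⌈·⌉ = 1938
j=12: r + 11k = 2115.034666… → ⌈·⌉ = 2116
j=13: r + 12k = 2292.968 → ⌈·⌉ = 2293
j=14: r + 13k = 2470.901333… → ⌈·⌉ = 2471
j=15: r + 14k = 2648.834666… → ⌈·⌉ = 2649

158, 336, 514, 692, 870, 1048, 1226, 1404, 1582, 1760, 1938, 2116, 2293, 2471, 2649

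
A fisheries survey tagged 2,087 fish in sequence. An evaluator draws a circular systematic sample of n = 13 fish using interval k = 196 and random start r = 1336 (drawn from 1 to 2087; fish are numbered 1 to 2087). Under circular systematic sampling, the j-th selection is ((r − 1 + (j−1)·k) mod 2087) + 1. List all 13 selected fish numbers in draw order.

1336, 1532, 1728, 1924, 33, 229, 425, 621, 817, 1013, 1209, 1405, 1601

Selection 1: 1336
Selection 2: 1336 + 196 = 1532
Selection 3: 1532 + 196 = 1728
Selection 4: 1728 + 196 = 1924
Selection 5: 1924 + 196 = 2120 → 2120 − 2087 = 33
Selection 6: 33 + 196 = 229
Selection 7: 229 + 196 = 425
Selection 8: 425 + 196 = 621
Selection 9: 621 + 196 = 817
Selection 10: 817 + 196 = 1013
Selection 11: 1013 + 196 = 1209
Selection 12: 1209 + 196 = 1405
Selection 13: 1405 + 196 = 1601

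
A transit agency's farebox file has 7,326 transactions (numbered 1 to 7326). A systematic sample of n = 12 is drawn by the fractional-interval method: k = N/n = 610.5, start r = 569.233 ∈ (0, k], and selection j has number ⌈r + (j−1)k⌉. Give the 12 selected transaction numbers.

570, 1180, 1791, 2401, 3012, 3622, 4233, 4843, 5454, 6064, 6675, 7285

j=1: r + 0k = 569.233 → ⌈·⌉ = 570
j=2: r + 1k = 1179.733 → ⌈·⌉ = 1180
j=3: r + 2k = 1790.233 → ⌈·⌉ = 1791
j=4: r + 3k = 2400.733 → ⌈·⌉ = 2401
j=5: r + 4k = 3011.233 → ⌈·⌉ = 3012
j=6: r + 5k = 3621.733 → ⌈·⌉ = 3622
j=7: r + 6k = 4232.233 → ⌈·⌉ = 4233
j=8: r + 7k = 4842.733 → ⌈·⌉ = 4843
j=9: r + 8k = 5453.233 → ⌈·⌉ = 5454
j=10: r + 9k = 6063.733 → ⌈·⌉ = 6064
j=11: r + 10k = 6674.233 → ⌈·⌉ = 6675
j=12: r + 11k = 7284.733 → ⌈·⌉ = 7285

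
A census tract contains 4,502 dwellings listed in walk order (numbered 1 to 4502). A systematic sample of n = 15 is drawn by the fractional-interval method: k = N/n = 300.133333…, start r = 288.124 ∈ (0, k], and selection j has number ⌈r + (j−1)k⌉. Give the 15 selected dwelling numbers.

289, 589, 889, 1189, 1489, 1789, 2089, 2390, 2690, 2990, 3290, 3590, 3890, 4190, 4490

j=1: r + 0k = 288.124 → ⌈·⌉ = 289
j=2: r + 1k = 588.257333… → ⌈·⌉ = 589
j=3: r + 2k = 888.390666… → ⌈·⌉ = 889
j=4: r + 3k = 1188.524 → ⌈·⌉ = 1189
j=5: r + 4k = 1488.657333… → ⌈·⌉ = 1489
j=6: r + 5k = 1788.790666… → ⌈·⌉ = 1789
j=7: r + 6k = 2088.924 → ⌈·⌉ = 2089
j=8: r + 7k = 2389.057333… → ⌈·⌉ = 2390
j=9: r + 8k = 2689.190666… → ⌈·⌉ = 2690
j=10: r + 9k = 2989.324 → ⌈·⌉ = 2990
j=11: r + 10k = 3289.457333… → ⌈·⌉ = 3290
j=12: r + 11k = 3589.590666… → ⌈·⌉ = 3590
j=13: r + 12k = 3889.724 → ⌈·⌉ = 3890
j=14: r + 13k = 4189.857333… → ⌈·⌉ = 4190
j=15: r + 14k = 4489.990666… → ⌈·⌉ = 4490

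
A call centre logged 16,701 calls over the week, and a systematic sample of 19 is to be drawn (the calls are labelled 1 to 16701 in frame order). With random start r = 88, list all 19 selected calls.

k = N/n = 16701/19 = 879
call 1: 88
call 2: 88 + 879 = 967
call 3: 967 + 879 = 1846
call 4: 1846 + 879 = 2725
call 5: 2725 + 879 = 3604
call 6: 3604 + 879 = 4483
call 7: 4483 + 879 = 5362
call 8: 5362 + 879 = 6241
call 9: 6241 + 879 = 7120
call 10: 7120 + 879 = 7999
call 11: 7999 + 879 = 8878
call 12: 8878 + 879 = 9757
call 13: 9757 + 879 = 10636
call 14: 10636 + 879 = 11515
call 15: 11515 + 879 = 12394
call 16: 12394 + 879 = 13273
call 17: 13273 + 879 = 14152
call 18: 14152 + 879 = 15031
call 19: 15031 + 879 = 15910

88, 967, 1846, 2725, 3604, 4483, 5362, 6241, 7120, 7999, 8878, 9757, 10636, 11515, 12394, 13273, 14152, 15031, 15910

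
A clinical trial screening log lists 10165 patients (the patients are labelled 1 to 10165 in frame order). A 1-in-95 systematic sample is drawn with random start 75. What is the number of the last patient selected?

10145

k = 95
107th selection = r + (107−1)·k = 75 + 106×95 = 75 + 10070 = 10145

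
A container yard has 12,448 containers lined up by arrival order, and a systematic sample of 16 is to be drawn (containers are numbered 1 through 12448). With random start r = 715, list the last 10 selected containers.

5383, 6161, 6939, 7717, 8495, 9273, 10051, 10829, 11607, 12385

k = N/n = 12448/16 = 778
7th selection = 715 + 6×778 = 5383
8th: 5383 + 778 = 6161
9th: 6161 + 778 = 6939
10th: 6939 + 778 = 7717
11th: 7717 + 778 = 8495
12th: 8495 + 778 = 9273
13th: 9273 + 778 = 10051
14th: 10051 + 778 = 10829
15th: 10829 + 778 = 11607
16th: 11607 + 778 = 12385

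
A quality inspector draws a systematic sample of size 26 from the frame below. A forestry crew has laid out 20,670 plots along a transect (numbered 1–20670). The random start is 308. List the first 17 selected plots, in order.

308, 1103, 1898, 2693, 3488, 4283, 5078, 5873, 6668, 7463, 8258, 9053, 9848, 10643, 11438, 12233, 13028

k = N/n = 20670/26 = 795
plot 1: 308
plot 2: 308 + 795 = 1103
plot 3: 1103 + 795 = 1898
plot 4: 1898 + 795 = 2693
plot 5: 2693 + 795 = 3488
plot 6: 3488 + 795 = 4283
plot 7: 4283 + 795 = 5078
plot 8: 5078 + 795 = 5873
plot 9: 5873 + 795 = 6668
plot 10: 6668 + 795 = 7463
plot 11: 7463 + 795 = 8258
plot 12: 8258 + 795 = 9053
plot 13: 9053 + 795 = 9848
plot 14: 9848 + 795 = 10643
plot 15: 10643 + 795 = 11438
plot 16: 11438 + 795 = 12233
plot 17: 12233 + 795 = 13028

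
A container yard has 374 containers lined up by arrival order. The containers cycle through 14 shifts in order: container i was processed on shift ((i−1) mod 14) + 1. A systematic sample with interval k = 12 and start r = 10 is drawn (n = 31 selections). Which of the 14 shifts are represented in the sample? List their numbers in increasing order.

Consecutive selections differ by k = 12, so their shift numbers differ by 12 mod 14 = 12.
gcd(12, 14) = 2, so the sample visits 14/2 = 7 distinct residues mod 14.
Start 10 is shift 10; the shifts hit are 2, 4, 6, 8, 10, 12, 14.

2, 4, 6, 8, 10, 12, 14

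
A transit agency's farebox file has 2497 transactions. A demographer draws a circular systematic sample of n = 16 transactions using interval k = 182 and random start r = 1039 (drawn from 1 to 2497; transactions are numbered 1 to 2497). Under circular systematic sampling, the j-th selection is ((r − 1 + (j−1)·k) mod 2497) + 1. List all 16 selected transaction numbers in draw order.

1039, 1221, 1403, 1585, 1767, 1949, 2131, 2313, 2495, 180, 362, 544, 726, 908, 1090, 1272

Selection 1: 1039
Selection 2: 1039 + 182 = 1221
Selection 3: 1221 + 182 = 1403
Selection 4: 1403 + 182 = 1585
Selection 5: 1585 + 182 = 1767
Selection 6: 1767 + 182 = 1949
Selection 7: 1949 + 182 = 2131
Selection 8: 2131 + 182 = 2313
Selection 9: 2313 + 182 = 2495
Selection 10: 2495 + 182 = 2677 → 2677 − 2497 = 180
Selection 11: 180 + 182 = 362
Selection 12: 362 + 182 = 544
Selection 13: 544 + 182 = 726
Selection 14: 726 + 182 = 908
Selection 15: 908 + 182 = 1090
Selection 16: 1090 + 182 = 1272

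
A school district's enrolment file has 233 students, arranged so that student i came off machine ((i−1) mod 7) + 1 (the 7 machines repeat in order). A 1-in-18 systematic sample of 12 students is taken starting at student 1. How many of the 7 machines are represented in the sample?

Consecutive selections differ by k = 18, so their machine numbers differ by 18 mod 7 = 4.
gcd(18, 7) = 1, so the sample visits 7/1 = 7 distinct residues mod 7.
Start 1 is machine 1; the machines hit are 1, 2, 3, 4, 5, 6, 7.

7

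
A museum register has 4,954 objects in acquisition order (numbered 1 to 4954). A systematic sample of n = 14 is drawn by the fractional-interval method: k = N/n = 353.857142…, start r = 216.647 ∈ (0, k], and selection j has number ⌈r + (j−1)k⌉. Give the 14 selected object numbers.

217, 571, 925, 1279, 1633, 1986, 2340, 2694, 3048, 3402, 3756, 4110, 4463, 4817

j=1: r + 0k = 216.647 → ⌈·⌉ = 217
j=2: r + 1k = 570.504142… → ⌈·⌉ = 571
j=3: r + 2k = 924.361285… → ⌈·⌉ = 925
j=4: r + 3k = 1278.218428… → ⌈·⌉ = 1279
j=5: r + 4k = 1632.075571… → ⌈·⌉ = 1633
j=6: r + 5k = 1985.932714… → ⌈·⌉ = 1986
j=7: r + 6k = 2339.789857… → ⌈·⌉ = 2340
j=8: r + 7k = 2693.647 → ⌈·⌉ = 2694
j=9: r + 8k = 3047.504142… → ⌈·⌉ = 3048
j=10: r + 9k = 3401.361285… → ⌈·⌉ = 3402
j=11: r + 10k = 3755.218428… → ⌈·⌉ = 3756
j=12: r + 11k = 4109.075571… → ⌈·⌉ = 4110
j=13: r + 12k = 4462.932714… → ⌈·⌉ = 4463
j=14: r + 13k = 4816.789857… → ⌈·⌉ = 4817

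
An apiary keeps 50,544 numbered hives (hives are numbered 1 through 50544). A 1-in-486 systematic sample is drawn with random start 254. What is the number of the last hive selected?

50312

k = 486
104th selection = r + (104−1)·k = 254 + 103×486 = 254 + 50058 = 50312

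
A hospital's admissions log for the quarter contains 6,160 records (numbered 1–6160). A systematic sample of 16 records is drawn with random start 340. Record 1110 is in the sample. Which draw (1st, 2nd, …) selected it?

3

k = 6160/16 = 385
position = (1110 − 340)/385 + 1 = 770/385 + 1 = 2 + 1 = 3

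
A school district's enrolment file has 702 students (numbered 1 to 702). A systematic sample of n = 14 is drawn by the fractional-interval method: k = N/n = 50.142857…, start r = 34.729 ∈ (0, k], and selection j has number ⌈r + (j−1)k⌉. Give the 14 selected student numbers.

35, 85, 136, 186, 236, 286, 336, 386, 436, 487, 537, 587, 637, 687

j=1: r + 0k = 34.729 → ⌈·⌉ = 35
j=2: r + 1k = 84.871857… → ⌈·⌉ = 85
j=3: r + 2k = 135.014714… → ⌈·⌉ = 136
j=4: r + 3k = 185.157571… → ⌈·⌉ = 186
j=5: r + 4k = 235.300428… → ⌈·⌉ = 236
j=6: r + 5k = 285.443285… → ⌈·⌉ = 286
j=7: r + 6k = 335.586142… → ⌈·⌉ = 336
j=8: r + 7k = 385.729 → ⌈·⌉ = 386
j=9: r + 8k = 435.871857… → ⌈·⌉ = 436
j=10: r + 9k = 486.014714… → ⌈·⌉ = 487
j=11: r + 10k = 536.157571… → ⌈·⌉ = 537
j=12: r + 11k = 586.300428… → ⌈·⌉ = 587
j=13: r + 12k = 636.443285… → ⌈·⌉ = 637
j=14: r + 13k = 686.586142… → ⌈·⌉ = 687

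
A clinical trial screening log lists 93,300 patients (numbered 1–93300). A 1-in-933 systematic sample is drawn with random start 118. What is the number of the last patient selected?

92485

k = 933
100th selection = r + (100−1)·k = 118 + 99×933 = 118 + 92367 = 92485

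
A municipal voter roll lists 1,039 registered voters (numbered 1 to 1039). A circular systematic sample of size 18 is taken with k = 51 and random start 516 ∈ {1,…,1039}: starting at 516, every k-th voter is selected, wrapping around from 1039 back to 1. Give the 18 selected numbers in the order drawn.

Selection 1: 516
Selection 2: 516 + 51 = 567
Selection 3: 567 + 51 = 618
Selection 4: 618 + 51 = 669
Selection 5: 669 + 51 = 720
Selection 6: 720 + 51 = 771
Selection 7: 771 + 51 = 822
Selection 8: 822 + 51 = 873
Selection 9: 873 + 51 = 924
Selection 10: 924 + 51 = 975
Selection 11: 975 + 51 = 1026
Selection 12: 1026 + 51 = 1077 → 1077 − 1039 = 38
Selection 13: 38 + 51 = 89
Selection 14: 89 + 51 = 140
Selection 15: 140 + 51 = 191
Selection 16: 191 + 51 = 242
Selection 17: 242 + 51 = 293
Selection 18: 293 + 51 = 344

516, 567, 618, 669, 720, 771, 822, 873, 924, 975, 1026, 38, 89, 140, 191, 242, 293, 344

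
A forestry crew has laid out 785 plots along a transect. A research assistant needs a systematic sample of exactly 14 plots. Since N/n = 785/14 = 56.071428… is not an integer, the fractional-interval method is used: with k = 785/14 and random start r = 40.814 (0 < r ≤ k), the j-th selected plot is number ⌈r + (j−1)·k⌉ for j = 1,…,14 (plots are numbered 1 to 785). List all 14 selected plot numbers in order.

41, 97, 153, 210, 266, 322, 378, 434, 490, 546, 602, 658, 714, 770

j=1: r + 0k = 40.814 → ⌈·⌉ = 41
j=2: r + 1k = 96.885428… → ⌈·⌉ = 97
j=3: r + 2k = 152.956857… → ⌈·⌉ = 153
j=4: r + 3k = 209.028285… → ⌈·⌉ = 210
j=5: r + 4k = 265.099714… → ⌈·⌉ = 266
j=6: r + 5k = 321.171142… → ⌈·⌉ = 322
j=7: r + 6k = 377.242571… → ⌈·⌉ = 378
j=8: r + 7k = 433.314 → ⌈·⌉ = 434
j=9: r + 8k = 489.385428… → ⌈·⌉ = 490
j=10: r + 9k = 545.456857… → ⌈·⌉ = 546
j=11: r + 10k = 601.528285… → ⌈·⌉ = 602
j=12: r + 11k = 657.599714… → ⌈·⌉ = 658
j=13: r + 12k = 713.671142… → ⌈·⌉ = 714
j=14: r + 13k = 769.742571… → ⌈·⌉ = 770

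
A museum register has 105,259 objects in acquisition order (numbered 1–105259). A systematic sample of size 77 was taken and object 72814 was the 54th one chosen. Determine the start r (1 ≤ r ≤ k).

363

k = 105259/77 = 1367
r = 72814 − (54−1)×1367 = 72814 − 72451 = 363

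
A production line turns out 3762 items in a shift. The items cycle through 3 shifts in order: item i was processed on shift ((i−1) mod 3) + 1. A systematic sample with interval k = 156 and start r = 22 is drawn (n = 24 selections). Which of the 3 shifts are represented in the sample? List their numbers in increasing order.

Consecutive selections differ by k = 156, so their shift numbers differ by 156 mod 3 = 0.
gcd(156, 3) = 3, so the sample visits 3/3 = 1 distinct residues mod 3.
Start 22 is shift 1; the shifts hit are 1.

1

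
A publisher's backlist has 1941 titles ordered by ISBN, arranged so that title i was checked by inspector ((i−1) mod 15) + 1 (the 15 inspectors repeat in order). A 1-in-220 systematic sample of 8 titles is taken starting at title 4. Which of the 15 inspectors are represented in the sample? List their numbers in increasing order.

Consecutive selections differ by k = 220, so their inspector numbers differ by 220 mod 15 = 10.
gcd(220, 15) = 5, so the sample visits 15/5 = 3 distinct residues mod 15.
Start 4 is inspector 4; the inspectors hit are 4, 9, 14.

4, 9, 14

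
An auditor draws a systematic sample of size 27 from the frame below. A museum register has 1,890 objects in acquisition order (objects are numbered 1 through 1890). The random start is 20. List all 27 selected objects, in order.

20, 90, 160, 230, 300, 370, 440, 510, 580, 650, 720, 790, 860, 930, 1000, 1070, 1140, 1210, 1280, 1350, 1420, 1490, 1560, 1630, 1700, 1770, 1840

k = N/n = 1890/27 = 70
object 1: 20
object 2: 20 + 70 = 90
object 3: 90 + 70 = 160
object 4: 160 + 70 = 230
object 5: 230 + 70 = 300
object 6: 300 + 70 = 370
object 7: 370 + 70 = 440
object 8: 440 + 70 = 510
object 9: 510 + 70 = 580
object 10: 580 + 70 = 650
object 11: 650 + 70 = 720
object 12: 720 + 70 = 790
object 13: 790 + 70 = 860
object 14: 860 + 70 = 930
object 15: 930 + 70 = 1000
object 16: 1000 + 70 = 1070
object 17: 1070 + 70 = 1140
object 18: 1140 + 70 = 1210
object 19: 1210 + 70 = 1280
object 20: 1280 + 70 = 1350
object 21: 1350 + 70 = 1420
object 22: 1420 + 70 = 1490
object 23: 1490 + 70 = 1560
object 24: 1560 + 70 = 1630
object 25: 1630 + 70 = 1700
object 26: 1700 + 70 = 1770
object 27: 1770 + 70 = 1840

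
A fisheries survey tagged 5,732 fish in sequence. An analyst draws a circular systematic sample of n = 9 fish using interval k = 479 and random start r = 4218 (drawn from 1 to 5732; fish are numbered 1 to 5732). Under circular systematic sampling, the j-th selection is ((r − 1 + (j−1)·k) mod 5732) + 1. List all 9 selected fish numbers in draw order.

Selection 1: 4218
Selection 2: 4218 + 479 = 4697
Selection 3: 4697 + 479 = 5176
Selection 4: 5176 + 479 = 5655
Selection 5: 5655 + 479 = 6134 → 6134 − 5732 = 402
Selection 6: 402 + 479 = 881
Selection 7: 881 + 479 = 1360
Selection 8: 1360 + 479 = 1839
Selection 9: 1839 + 479 = 2318

4218, 4697, 5176, 5655, 402, 881, 1360, 1839, 2318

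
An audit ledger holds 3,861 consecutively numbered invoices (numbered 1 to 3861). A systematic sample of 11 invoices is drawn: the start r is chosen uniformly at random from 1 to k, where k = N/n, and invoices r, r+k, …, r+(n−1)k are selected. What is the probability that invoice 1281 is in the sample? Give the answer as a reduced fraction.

1/351

k = 3861/11 = 351.
Invoice 1281 is selected iff r ≡ 1281 (mod 351); exactly one such r in {1,…,351}.
Inclusion probability = 1/351.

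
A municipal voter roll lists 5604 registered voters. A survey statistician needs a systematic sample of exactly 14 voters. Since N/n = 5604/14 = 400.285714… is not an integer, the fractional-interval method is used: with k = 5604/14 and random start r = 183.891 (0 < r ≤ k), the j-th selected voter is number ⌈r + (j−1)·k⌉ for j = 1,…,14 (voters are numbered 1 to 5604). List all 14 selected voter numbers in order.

j=1: r + 0k = 183.891 → ⌈·⌉ = 184
j=2: r + 1k = 584.176714… → ⌈·⌉ = 585
j=3: r + 2k = 984.462428… → ⌈·⌉ = 985
j=4: r + 3k = 1384.748142… → ⌈·⌉ = 1385
j=5: r + 4k = 1785.033857… → ⌈·⌉ = 1786
j=6: r + 5k = 2185.319571… → ⌈·⌉ = 2186
j=7: r + 6k = 2585.605285… → ⌈·⌉ = 2586
j=8: r + 7k = 2985.891 → ⌈·⌉ = 2986
j=9: r + 8k = 3386.176714… → ⌈·⌉ = 3387
j=10: r + 9k = 3786.462428… → ⌈·⌉ = 3787
j=11: r + 10k = 4186.748142… → ⌈·⌉ = 4187
j=12: r + 11k = 4587.033857… → ⌈·⌉ = 4588
j=13: r + 12k = 4987.319571… → ⌈·⌉ = 4988
j=14: r + 13k = 5387.605285… → ⌈·⌉ = 5388

184, 585, 985, 1385, 1786, 2186, 2586, 2986, 3387, 3787, 4187, 4588, 4988, 5388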